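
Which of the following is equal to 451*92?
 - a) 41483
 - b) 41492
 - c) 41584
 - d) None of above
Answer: b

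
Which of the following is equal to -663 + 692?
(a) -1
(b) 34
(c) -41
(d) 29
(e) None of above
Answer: d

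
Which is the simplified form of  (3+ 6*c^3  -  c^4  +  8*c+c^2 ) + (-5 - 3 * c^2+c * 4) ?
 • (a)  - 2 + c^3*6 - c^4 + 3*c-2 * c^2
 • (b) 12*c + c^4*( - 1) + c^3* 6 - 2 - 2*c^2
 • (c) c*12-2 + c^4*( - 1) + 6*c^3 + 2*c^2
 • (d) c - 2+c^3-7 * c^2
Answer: b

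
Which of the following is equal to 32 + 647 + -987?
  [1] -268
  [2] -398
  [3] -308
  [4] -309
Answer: 3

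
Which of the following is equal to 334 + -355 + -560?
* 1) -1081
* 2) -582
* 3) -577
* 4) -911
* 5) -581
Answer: 5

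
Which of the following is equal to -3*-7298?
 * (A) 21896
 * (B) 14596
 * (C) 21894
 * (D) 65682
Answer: C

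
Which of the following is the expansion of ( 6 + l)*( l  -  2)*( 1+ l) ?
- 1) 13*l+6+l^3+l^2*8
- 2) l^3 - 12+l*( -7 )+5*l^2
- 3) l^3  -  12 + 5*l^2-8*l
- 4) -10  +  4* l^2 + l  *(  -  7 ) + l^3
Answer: 3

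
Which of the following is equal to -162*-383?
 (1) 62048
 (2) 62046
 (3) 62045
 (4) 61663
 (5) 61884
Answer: 2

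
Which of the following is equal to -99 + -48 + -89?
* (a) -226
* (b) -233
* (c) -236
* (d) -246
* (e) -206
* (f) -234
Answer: c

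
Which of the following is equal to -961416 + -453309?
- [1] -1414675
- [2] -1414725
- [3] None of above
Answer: 2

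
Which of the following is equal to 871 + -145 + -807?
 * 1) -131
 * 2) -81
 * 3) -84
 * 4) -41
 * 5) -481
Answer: 2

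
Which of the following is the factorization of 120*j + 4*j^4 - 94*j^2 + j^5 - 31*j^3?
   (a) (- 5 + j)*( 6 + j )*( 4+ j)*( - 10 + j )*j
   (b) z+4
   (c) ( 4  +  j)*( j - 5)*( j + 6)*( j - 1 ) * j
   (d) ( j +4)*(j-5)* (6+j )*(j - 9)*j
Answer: c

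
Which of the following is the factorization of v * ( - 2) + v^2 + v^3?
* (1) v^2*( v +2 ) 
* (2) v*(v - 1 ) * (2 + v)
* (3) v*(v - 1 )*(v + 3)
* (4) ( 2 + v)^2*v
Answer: 2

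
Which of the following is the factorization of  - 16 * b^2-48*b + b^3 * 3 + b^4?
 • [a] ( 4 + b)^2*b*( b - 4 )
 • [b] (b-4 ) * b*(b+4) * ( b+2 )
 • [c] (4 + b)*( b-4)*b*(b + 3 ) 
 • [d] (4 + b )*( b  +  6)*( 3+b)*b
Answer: c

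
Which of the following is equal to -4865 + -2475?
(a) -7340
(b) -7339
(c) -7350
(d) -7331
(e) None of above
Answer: a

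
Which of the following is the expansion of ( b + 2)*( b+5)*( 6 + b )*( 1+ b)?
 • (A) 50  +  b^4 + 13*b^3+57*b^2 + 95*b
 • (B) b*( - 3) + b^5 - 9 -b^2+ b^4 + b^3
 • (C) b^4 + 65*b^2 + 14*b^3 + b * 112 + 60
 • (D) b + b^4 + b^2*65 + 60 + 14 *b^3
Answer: C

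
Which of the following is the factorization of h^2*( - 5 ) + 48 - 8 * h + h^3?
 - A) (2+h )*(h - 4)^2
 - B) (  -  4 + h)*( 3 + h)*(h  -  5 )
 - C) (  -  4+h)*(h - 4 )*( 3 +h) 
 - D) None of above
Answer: C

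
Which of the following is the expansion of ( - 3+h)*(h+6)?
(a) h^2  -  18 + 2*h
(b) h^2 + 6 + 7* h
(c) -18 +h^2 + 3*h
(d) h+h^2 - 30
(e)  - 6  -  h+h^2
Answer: c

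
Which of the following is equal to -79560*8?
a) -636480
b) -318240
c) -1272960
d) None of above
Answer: a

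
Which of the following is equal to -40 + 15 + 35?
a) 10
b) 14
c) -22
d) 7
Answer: a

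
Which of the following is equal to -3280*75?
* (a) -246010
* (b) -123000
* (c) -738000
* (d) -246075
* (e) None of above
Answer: e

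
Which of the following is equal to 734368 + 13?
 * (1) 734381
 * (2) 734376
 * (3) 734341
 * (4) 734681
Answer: 1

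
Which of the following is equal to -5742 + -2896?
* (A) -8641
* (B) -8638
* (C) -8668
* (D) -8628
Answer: B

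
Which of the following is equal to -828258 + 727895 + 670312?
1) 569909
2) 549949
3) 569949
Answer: 3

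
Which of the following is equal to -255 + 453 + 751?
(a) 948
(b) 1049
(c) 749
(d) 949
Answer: d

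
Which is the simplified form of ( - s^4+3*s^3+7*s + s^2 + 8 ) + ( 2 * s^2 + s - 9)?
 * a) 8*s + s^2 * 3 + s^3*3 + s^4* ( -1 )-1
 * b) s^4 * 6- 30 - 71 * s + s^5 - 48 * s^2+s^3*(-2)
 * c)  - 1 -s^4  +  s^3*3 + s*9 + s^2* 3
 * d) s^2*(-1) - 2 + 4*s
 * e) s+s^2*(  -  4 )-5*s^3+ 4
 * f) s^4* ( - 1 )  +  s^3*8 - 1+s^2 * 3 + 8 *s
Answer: a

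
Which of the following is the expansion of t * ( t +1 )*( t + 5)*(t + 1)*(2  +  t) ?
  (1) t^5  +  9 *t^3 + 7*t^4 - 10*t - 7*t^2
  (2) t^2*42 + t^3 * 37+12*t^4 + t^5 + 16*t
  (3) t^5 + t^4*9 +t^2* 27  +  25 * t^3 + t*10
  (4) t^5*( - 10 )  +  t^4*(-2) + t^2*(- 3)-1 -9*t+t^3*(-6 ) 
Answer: 3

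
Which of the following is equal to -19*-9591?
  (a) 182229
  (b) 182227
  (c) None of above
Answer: a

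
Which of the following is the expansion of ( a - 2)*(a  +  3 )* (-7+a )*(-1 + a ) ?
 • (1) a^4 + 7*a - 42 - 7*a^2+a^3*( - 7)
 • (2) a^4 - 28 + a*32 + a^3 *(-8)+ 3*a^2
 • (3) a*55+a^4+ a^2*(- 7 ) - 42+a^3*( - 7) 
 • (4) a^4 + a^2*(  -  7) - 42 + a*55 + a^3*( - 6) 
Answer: 3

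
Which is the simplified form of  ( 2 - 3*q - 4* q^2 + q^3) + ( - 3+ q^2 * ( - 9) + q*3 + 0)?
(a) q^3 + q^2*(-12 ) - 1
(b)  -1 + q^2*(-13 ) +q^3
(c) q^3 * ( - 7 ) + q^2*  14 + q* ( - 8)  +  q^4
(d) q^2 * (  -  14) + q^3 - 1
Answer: b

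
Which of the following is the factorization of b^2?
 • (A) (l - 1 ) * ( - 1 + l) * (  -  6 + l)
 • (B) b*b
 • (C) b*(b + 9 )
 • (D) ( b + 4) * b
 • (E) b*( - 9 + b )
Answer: B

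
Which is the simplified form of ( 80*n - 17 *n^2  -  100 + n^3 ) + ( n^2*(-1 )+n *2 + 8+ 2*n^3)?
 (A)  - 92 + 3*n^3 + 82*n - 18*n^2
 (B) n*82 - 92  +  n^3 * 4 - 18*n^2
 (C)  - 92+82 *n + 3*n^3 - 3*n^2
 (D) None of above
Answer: A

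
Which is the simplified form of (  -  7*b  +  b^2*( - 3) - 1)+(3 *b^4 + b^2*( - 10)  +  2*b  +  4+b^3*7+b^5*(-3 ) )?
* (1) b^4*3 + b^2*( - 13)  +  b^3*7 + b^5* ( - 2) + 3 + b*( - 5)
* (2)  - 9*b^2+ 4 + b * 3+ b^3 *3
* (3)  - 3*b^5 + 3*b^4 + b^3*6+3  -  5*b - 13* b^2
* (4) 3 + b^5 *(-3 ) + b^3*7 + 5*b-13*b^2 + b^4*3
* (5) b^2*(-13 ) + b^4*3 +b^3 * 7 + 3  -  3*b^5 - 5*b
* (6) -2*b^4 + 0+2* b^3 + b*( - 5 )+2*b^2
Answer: 5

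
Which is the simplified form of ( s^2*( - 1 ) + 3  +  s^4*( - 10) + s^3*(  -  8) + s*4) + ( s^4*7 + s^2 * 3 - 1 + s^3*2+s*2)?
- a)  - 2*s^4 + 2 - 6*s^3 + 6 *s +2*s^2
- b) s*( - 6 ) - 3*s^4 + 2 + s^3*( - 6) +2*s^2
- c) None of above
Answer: c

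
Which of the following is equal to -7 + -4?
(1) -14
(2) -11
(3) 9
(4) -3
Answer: 2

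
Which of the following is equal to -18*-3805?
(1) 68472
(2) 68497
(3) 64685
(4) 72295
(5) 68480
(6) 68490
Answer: 6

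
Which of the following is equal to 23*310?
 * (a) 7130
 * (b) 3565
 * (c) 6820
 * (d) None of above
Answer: a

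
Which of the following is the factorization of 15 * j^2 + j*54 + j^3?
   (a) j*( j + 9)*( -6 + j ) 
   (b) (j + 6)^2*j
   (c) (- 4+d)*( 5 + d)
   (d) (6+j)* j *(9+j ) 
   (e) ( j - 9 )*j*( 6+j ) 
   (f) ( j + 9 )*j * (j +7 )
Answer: d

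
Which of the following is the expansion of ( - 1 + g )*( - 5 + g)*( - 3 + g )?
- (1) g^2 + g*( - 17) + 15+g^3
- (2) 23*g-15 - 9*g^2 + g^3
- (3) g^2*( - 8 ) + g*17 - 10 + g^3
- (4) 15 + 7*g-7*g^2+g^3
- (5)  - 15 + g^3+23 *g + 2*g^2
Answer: 2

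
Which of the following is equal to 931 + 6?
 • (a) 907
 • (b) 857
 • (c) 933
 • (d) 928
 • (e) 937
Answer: e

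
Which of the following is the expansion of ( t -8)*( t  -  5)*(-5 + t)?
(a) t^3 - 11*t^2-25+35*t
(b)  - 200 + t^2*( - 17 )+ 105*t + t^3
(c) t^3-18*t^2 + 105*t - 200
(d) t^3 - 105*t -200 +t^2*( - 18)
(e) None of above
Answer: c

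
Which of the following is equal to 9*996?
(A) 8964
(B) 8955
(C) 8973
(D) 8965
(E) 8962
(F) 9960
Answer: A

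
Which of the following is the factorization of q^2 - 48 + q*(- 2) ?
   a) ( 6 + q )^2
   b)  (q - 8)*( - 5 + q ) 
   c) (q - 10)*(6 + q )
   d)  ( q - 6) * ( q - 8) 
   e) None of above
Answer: e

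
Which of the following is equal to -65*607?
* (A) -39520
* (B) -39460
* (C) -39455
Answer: C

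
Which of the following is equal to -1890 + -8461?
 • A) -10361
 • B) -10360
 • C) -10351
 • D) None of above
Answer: C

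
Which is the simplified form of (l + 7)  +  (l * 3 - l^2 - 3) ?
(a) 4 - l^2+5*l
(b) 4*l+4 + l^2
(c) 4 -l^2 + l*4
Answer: c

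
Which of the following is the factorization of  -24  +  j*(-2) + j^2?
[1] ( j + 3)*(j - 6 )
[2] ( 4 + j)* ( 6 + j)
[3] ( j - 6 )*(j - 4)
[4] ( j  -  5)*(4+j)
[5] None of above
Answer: 5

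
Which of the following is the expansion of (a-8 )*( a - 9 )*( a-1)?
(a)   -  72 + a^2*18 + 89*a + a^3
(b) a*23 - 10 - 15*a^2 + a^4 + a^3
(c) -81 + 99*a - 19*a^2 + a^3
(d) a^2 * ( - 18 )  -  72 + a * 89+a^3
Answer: d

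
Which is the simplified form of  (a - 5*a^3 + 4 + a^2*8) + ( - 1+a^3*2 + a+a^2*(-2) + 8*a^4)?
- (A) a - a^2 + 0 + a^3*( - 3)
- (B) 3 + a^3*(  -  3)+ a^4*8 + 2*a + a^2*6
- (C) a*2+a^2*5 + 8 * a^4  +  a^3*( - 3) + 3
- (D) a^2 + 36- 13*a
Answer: B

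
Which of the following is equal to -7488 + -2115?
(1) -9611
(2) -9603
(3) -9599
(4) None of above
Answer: 2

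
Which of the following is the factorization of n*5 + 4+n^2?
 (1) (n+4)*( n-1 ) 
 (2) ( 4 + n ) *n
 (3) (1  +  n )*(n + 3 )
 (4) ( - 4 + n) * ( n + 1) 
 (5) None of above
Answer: 5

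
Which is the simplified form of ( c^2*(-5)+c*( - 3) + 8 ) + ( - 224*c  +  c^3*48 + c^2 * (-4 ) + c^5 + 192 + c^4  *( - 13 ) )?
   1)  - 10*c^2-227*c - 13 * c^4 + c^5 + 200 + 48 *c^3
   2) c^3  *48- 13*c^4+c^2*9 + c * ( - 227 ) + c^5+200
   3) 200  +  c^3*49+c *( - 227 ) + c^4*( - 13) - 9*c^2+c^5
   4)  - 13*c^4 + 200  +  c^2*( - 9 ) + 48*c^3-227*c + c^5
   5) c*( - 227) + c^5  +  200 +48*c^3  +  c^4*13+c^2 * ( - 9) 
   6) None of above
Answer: 4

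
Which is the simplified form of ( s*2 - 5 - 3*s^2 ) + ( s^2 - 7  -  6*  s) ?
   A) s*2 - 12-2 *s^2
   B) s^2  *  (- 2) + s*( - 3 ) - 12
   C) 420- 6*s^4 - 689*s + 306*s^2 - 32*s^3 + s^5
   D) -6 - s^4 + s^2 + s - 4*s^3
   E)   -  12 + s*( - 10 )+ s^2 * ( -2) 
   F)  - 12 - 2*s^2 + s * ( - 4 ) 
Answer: F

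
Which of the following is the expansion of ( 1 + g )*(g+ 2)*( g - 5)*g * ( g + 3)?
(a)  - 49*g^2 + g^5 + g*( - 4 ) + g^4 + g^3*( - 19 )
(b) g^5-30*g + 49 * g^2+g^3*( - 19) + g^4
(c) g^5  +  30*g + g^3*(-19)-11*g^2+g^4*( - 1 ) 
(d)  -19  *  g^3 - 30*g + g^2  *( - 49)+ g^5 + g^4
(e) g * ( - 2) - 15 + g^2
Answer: d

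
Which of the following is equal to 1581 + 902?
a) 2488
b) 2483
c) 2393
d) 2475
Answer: b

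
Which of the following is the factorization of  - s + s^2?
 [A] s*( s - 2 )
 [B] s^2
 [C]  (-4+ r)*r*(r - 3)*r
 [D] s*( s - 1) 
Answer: D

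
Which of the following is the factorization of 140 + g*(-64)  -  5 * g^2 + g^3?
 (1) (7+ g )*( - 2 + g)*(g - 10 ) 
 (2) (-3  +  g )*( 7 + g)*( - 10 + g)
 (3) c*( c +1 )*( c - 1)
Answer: 1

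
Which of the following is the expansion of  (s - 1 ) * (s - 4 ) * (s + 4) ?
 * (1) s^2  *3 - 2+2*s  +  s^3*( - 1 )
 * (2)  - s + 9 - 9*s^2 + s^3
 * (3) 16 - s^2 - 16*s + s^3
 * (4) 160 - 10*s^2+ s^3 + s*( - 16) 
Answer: 3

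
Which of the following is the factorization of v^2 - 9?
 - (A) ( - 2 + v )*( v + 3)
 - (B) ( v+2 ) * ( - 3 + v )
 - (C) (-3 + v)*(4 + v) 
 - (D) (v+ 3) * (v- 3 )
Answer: D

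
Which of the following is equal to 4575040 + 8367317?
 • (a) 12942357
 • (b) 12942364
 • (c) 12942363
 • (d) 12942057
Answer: a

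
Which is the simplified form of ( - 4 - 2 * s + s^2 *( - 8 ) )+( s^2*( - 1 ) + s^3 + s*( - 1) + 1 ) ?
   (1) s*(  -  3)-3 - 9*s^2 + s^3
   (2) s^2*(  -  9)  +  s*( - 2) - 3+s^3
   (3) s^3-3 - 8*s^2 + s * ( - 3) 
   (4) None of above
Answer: 1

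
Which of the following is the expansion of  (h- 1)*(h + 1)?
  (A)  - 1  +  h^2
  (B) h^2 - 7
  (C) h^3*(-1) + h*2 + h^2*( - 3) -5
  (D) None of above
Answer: A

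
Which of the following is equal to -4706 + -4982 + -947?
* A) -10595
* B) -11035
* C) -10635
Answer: C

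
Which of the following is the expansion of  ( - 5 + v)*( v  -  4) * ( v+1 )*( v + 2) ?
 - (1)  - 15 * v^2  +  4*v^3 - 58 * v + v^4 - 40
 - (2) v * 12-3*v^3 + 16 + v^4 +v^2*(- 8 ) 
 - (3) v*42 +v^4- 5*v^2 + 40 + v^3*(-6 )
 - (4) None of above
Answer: 3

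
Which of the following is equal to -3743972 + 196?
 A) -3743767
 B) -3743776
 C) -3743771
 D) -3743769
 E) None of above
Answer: B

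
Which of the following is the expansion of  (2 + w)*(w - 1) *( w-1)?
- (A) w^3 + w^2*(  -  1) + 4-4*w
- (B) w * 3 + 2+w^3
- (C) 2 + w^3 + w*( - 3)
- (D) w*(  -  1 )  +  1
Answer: C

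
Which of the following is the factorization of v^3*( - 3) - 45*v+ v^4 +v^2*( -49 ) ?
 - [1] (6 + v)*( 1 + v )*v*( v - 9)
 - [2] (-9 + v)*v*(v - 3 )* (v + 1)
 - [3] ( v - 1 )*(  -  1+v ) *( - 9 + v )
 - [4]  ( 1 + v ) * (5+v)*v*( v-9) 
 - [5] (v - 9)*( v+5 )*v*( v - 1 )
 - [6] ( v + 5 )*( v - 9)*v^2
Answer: 4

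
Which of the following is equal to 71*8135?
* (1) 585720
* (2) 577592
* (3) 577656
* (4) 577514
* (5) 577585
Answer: 5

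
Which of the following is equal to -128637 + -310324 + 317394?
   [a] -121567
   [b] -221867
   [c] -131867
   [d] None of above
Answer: a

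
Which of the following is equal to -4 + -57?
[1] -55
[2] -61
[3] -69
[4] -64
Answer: 2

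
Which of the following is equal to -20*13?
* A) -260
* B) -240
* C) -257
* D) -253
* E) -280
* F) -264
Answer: A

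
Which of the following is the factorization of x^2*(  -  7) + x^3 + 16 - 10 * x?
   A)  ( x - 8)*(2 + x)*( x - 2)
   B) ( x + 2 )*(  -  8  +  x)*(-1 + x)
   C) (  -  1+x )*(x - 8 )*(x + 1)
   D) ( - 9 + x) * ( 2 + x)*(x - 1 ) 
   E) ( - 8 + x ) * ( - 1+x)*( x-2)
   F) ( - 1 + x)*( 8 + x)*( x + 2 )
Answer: B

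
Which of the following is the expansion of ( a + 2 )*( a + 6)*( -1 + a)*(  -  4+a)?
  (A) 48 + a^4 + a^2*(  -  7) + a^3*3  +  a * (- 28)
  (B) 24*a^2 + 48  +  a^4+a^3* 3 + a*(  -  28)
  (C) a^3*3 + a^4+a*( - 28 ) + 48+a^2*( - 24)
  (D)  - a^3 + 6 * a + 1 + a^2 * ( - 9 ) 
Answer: C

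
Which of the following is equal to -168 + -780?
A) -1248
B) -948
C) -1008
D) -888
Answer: B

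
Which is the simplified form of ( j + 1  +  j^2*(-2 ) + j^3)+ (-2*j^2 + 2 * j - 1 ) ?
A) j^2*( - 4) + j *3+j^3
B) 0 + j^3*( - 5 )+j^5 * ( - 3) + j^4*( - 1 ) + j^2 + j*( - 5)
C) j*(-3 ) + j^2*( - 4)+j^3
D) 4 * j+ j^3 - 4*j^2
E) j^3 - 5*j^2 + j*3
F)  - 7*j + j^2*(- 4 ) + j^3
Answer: A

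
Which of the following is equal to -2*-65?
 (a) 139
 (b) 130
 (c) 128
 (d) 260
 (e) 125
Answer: b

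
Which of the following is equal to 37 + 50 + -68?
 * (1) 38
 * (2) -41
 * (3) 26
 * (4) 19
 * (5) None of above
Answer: 4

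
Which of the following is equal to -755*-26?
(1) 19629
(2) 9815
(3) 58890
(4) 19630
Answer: 4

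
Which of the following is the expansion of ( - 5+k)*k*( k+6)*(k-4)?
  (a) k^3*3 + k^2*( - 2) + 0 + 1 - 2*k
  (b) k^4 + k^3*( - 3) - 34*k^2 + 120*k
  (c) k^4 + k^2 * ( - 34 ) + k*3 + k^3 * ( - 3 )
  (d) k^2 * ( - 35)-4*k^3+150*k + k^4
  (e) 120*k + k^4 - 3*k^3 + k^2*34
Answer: b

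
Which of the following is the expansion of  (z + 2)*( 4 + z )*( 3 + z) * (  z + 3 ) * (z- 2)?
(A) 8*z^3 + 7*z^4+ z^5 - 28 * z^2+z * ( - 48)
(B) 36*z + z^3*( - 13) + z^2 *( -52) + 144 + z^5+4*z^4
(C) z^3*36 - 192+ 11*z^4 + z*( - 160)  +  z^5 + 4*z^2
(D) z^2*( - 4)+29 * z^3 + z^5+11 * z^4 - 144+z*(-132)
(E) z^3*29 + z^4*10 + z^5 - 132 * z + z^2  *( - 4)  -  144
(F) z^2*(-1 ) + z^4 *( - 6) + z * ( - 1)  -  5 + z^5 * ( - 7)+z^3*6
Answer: E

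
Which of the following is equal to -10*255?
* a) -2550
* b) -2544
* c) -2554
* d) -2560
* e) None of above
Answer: a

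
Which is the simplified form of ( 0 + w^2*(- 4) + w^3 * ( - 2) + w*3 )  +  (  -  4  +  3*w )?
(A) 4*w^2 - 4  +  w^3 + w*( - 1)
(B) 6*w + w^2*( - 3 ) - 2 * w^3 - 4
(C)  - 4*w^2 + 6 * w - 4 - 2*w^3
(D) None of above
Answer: C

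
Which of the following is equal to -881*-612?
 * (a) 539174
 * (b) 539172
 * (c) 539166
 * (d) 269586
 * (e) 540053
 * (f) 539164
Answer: b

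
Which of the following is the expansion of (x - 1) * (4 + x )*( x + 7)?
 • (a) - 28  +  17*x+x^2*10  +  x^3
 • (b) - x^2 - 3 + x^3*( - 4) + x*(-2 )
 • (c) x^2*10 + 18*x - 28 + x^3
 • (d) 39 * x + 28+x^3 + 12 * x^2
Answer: a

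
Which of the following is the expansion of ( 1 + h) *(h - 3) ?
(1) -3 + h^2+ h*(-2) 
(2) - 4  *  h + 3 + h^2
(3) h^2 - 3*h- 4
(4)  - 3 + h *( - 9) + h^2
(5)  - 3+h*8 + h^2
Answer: 1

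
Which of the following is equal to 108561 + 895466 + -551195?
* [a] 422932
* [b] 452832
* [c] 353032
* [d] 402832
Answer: b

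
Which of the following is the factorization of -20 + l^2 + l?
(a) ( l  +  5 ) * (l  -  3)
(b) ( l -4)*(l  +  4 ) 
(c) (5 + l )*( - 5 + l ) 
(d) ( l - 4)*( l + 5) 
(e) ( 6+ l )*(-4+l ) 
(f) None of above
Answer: d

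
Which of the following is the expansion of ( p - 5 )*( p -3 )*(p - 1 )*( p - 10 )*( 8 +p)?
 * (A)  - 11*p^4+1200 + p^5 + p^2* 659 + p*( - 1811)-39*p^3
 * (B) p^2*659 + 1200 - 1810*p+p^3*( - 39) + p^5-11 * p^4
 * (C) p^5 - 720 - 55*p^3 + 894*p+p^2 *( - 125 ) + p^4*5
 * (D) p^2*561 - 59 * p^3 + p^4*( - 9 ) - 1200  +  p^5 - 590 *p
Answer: B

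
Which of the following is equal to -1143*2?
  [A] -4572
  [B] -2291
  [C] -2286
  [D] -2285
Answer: C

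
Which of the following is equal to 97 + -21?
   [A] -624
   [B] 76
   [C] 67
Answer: B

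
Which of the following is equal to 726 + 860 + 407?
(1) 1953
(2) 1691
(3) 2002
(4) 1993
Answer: 4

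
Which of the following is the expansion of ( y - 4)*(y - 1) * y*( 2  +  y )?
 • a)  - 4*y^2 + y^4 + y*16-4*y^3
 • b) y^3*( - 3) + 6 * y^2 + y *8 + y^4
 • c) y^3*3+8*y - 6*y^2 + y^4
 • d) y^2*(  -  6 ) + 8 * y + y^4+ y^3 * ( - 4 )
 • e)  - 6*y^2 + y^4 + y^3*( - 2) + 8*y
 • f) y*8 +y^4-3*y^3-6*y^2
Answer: f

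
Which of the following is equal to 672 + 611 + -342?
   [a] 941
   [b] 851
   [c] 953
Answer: a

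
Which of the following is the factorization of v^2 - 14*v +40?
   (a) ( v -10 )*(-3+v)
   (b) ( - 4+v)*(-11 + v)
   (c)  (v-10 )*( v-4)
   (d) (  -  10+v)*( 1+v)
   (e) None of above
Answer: c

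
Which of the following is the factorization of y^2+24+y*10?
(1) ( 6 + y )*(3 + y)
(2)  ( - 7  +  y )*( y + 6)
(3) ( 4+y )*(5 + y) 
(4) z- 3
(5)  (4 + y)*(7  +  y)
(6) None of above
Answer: 6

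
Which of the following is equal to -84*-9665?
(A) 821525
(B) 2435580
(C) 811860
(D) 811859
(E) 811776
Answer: C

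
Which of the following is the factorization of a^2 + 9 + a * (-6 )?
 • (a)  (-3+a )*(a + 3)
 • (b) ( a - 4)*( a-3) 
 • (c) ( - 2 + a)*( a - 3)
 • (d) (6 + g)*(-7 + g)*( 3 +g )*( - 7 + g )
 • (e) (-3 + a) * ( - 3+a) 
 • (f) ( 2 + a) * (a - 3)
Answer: e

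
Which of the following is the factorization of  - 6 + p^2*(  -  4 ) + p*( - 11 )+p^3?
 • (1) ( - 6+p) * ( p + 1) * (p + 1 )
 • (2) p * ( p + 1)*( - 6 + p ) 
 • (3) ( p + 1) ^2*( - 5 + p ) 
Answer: 1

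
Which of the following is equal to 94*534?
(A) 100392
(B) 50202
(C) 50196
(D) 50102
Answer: C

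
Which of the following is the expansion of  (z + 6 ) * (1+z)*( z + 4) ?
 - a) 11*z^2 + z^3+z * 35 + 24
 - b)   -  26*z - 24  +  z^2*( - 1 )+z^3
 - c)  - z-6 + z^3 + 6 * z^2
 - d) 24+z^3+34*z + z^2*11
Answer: d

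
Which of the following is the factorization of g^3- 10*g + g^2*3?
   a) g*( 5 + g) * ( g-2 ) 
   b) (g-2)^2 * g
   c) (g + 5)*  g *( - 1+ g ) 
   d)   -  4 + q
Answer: a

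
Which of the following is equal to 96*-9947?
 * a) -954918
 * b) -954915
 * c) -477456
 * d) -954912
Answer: d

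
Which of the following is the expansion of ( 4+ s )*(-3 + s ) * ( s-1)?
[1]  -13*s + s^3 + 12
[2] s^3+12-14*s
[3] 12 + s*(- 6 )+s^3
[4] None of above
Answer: 1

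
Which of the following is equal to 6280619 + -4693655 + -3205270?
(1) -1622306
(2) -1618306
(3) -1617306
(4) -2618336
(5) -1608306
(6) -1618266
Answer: 2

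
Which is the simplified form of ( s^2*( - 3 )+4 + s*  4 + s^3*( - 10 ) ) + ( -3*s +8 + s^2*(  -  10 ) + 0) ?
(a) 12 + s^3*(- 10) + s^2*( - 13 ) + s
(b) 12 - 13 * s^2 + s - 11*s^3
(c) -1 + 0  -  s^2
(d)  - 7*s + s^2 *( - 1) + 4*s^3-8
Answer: a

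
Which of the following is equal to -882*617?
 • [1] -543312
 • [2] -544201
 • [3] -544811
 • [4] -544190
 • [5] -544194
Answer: 5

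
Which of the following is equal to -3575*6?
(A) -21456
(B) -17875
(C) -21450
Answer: C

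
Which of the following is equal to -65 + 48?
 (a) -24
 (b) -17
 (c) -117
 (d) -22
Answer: b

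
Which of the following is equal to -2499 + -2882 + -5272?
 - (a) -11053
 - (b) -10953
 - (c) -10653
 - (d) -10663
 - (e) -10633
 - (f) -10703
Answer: c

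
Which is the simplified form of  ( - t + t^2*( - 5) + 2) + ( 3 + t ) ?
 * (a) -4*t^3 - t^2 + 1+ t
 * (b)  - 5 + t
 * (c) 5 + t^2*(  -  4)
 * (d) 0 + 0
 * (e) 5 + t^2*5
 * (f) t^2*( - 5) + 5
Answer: f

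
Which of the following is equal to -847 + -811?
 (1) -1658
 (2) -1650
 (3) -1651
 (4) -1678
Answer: 1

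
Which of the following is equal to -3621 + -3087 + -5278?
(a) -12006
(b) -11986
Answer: b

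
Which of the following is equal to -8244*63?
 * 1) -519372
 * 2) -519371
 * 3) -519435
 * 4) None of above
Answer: 1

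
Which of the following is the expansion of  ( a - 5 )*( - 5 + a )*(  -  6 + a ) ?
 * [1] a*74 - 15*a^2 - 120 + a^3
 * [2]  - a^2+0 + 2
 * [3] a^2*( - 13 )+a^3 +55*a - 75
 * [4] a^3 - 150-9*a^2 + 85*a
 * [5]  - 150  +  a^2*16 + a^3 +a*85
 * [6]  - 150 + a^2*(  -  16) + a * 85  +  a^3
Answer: 6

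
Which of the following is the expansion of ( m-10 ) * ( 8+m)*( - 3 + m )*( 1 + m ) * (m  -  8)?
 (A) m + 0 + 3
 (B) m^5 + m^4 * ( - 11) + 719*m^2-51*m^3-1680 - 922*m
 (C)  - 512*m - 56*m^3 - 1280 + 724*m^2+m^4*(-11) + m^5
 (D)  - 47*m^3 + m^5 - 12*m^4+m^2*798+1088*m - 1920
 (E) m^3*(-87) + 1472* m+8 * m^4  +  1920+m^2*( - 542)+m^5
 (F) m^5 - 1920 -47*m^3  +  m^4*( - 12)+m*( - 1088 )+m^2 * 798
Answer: F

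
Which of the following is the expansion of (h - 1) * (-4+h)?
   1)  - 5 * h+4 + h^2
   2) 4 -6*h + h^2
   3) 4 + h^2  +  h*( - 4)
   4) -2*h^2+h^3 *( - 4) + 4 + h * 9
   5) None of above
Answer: 1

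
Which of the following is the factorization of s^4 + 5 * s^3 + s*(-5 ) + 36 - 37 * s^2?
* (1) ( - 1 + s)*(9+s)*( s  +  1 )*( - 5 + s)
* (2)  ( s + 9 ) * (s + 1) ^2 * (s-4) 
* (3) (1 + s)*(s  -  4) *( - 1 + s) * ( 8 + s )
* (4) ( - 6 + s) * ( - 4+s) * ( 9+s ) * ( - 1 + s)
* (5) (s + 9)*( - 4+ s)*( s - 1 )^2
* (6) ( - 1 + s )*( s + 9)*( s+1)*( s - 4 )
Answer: 6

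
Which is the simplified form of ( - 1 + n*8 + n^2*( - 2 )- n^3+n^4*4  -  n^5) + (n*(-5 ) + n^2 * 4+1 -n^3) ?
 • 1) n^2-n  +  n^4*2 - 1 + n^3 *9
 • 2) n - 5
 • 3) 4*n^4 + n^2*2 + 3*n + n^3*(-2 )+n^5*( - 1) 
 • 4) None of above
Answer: 3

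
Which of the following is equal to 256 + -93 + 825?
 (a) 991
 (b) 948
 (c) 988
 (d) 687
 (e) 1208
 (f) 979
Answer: c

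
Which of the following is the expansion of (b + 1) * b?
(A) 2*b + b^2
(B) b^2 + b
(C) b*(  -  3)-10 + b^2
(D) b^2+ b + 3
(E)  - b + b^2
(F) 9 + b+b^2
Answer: B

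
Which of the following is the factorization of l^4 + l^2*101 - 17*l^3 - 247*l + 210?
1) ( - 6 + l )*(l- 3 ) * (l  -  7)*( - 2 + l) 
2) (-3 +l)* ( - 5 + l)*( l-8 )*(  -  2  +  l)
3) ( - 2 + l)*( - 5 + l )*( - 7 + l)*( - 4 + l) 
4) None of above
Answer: 4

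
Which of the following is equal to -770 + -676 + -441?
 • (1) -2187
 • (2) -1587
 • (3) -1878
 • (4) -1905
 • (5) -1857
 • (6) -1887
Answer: 6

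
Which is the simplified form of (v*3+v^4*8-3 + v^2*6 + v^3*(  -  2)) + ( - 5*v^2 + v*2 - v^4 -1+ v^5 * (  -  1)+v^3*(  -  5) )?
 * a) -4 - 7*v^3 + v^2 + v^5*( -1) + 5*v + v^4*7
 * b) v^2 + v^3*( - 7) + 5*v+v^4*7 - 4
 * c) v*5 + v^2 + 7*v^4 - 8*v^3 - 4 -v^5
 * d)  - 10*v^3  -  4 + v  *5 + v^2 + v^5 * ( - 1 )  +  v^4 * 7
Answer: a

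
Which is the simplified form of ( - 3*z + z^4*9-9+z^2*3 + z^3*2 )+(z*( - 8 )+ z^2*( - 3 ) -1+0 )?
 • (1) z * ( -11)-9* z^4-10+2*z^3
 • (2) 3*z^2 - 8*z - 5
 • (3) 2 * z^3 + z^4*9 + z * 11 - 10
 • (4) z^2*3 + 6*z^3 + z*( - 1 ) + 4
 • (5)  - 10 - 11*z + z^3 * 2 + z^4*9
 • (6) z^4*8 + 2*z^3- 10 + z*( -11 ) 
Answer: 5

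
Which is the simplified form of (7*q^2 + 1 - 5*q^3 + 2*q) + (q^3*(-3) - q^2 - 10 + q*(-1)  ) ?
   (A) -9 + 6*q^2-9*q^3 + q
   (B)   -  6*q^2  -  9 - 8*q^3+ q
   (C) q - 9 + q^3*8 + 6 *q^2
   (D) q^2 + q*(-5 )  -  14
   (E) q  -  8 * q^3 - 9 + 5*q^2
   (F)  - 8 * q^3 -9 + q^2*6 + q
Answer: F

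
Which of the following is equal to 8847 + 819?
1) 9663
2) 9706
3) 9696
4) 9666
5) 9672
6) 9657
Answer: 4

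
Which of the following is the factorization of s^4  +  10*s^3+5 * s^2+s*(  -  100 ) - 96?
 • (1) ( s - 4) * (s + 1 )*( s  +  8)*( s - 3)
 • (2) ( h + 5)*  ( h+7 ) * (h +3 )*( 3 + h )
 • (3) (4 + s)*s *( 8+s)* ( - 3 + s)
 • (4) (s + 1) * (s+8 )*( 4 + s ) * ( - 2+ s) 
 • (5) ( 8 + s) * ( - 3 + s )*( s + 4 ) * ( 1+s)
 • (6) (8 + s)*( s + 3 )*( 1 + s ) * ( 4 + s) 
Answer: 5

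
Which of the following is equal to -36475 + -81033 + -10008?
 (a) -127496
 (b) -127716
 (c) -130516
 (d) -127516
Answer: d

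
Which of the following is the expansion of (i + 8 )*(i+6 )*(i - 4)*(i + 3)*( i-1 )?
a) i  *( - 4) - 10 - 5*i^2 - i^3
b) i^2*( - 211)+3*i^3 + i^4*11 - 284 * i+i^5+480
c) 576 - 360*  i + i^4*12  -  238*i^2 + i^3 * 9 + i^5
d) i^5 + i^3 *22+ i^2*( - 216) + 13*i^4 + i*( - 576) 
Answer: c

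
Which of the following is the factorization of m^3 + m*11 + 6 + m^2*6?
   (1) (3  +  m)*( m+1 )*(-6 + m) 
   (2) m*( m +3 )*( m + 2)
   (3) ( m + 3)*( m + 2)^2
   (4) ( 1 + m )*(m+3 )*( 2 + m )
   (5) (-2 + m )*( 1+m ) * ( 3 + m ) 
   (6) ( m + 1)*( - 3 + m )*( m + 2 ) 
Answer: 4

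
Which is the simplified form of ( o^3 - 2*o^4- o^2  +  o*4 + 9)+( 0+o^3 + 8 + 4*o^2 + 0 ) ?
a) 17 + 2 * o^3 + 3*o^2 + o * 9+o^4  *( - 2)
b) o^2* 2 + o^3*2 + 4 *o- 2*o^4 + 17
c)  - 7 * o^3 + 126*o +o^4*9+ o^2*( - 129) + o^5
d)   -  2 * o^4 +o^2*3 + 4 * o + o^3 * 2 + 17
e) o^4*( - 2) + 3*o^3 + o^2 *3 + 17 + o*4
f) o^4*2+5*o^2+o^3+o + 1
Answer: d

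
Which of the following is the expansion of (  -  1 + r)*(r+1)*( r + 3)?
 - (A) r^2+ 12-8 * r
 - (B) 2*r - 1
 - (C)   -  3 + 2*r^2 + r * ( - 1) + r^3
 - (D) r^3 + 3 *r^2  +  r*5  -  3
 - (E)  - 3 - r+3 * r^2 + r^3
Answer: E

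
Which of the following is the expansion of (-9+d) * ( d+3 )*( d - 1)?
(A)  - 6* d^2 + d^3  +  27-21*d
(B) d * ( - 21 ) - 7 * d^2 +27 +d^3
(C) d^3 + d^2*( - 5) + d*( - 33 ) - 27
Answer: B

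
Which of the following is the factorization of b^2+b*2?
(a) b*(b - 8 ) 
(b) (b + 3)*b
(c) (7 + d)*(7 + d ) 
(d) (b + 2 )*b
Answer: d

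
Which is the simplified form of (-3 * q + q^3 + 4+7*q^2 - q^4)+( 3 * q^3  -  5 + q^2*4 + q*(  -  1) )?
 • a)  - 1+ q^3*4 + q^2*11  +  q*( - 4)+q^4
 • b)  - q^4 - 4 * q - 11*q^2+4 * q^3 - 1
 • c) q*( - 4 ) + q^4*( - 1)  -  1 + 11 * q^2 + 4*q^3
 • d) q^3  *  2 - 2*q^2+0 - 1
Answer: c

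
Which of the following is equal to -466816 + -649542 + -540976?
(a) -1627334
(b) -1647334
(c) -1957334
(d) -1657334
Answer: d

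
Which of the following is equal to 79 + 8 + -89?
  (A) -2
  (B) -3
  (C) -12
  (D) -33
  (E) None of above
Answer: A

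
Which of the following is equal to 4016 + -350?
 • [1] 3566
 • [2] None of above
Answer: 2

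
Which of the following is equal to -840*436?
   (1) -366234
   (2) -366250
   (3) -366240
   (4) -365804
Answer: 3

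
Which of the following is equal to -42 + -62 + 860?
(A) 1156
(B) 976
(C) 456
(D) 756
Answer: D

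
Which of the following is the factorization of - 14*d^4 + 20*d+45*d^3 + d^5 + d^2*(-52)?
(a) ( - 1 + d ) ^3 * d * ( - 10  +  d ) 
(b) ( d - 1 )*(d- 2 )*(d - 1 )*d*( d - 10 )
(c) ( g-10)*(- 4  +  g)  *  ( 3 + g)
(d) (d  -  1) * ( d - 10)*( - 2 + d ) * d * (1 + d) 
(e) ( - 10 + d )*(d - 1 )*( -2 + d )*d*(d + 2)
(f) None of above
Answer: b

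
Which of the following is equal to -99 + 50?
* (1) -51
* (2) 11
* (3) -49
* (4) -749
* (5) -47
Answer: 3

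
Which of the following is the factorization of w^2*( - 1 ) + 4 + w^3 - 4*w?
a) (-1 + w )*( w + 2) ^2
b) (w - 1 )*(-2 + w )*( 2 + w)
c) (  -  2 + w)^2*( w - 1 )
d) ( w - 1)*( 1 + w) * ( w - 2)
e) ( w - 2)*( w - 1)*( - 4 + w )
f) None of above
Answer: b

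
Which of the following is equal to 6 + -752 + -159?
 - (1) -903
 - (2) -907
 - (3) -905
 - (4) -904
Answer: 3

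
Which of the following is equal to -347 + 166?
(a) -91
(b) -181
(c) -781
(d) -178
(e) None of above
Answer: b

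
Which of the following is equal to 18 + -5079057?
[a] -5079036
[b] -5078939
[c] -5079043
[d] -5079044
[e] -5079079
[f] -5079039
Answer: f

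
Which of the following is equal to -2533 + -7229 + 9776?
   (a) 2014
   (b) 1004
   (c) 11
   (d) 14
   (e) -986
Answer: d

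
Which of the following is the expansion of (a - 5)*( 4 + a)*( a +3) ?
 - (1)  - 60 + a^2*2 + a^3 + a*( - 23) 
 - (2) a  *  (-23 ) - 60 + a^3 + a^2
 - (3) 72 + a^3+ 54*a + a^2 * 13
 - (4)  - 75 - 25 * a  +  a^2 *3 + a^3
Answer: 1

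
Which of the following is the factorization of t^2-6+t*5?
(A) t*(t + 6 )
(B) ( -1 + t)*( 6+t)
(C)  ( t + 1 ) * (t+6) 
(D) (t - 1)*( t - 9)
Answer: B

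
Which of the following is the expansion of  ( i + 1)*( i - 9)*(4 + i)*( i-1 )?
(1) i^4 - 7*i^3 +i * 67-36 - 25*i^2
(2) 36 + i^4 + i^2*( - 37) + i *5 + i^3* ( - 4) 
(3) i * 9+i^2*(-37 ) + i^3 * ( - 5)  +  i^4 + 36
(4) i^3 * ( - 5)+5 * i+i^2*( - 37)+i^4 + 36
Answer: 4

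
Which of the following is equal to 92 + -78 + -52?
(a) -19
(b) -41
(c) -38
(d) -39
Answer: c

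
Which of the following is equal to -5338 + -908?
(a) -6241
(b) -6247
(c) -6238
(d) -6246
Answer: d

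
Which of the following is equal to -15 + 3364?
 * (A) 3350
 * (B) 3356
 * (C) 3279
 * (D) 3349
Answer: D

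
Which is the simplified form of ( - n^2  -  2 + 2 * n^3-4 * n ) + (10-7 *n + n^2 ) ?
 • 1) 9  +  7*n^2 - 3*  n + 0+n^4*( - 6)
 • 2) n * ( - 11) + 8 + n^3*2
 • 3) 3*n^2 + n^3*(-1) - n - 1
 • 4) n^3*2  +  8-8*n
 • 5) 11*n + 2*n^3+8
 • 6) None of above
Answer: 2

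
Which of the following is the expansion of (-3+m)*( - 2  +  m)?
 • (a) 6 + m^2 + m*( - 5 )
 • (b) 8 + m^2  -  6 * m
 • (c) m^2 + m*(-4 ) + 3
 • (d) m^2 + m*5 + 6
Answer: a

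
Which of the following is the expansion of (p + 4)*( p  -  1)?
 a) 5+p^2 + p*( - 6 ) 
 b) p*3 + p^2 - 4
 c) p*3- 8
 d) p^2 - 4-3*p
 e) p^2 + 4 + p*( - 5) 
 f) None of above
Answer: b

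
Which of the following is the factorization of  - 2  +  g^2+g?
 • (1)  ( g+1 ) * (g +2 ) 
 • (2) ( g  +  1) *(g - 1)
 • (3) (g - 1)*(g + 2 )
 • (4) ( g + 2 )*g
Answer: 3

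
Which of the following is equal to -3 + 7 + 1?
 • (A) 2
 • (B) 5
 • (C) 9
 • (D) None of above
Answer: B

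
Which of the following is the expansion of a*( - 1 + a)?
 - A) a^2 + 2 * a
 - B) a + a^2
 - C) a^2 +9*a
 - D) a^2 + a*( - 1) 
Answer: D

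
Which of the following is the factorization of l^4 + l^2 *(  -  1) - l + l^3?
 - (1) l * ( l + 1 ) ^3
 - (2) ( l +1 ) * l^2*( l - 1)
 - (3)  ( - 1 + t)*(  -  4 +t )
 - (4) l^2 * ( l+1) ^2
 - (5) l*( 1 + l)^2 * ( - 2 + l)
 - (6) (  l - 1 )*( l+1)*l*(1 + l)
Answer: 6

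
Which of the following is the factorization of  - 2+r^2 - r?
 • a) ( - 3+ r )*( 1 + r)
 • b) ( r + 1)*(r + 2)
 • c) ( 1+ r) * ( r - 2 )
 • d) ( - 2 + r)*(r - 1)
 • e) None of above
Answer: c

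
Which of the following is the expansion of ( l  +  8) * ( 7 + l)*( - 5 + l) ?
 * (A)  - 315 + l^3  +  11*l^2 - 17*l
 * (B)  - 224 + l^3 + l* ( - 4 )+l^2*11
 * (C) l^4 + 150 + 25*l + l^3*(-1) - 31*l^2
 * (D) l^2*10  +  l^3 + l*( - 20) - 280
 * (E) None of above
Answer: E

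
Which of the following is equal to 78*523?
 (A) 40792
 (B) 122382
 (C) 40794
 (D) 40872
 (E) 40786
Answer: C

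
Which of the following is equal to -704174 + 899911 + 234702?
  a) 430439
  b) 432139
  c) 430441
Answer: a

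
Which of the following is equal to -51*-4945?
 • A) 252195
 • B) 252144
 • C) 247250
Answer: A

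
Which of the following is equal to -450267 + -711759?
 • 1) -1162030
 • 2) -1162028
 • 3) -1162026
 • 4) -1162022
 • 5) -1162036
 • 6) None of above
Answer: 3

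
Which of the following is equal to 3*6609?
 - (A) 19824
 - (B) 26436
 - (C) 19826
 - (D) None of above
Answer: D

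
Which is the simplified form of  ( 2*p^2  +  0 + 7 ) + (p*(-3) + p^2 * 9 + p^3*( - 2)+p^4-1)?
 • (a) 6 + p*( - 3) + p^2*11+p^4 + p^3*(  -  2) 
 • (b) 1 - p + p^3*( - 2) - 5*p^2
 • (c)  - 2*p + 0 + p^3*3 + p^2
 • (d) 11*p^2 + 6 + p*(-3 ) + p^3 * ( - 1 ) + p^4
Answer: a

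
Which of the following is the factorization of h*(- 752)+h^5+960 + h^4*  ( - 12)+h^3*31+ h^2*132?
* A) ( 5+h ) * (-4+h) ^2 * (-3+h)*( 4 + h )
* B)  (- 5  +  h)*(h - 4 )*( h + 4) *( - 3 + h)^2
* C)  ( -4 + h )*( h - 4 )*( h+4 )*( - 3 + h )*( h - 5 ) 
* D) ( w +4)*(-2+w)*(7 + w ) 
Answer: C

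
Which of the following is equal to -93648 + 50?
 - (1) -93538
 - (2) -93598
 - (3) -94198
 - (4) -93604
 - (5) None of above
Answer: 2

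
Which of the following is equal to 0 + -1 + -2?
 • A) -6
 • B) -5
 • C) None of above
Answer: C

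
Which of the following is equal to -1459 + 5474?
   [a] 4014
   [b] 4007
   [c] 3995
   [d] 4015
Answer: d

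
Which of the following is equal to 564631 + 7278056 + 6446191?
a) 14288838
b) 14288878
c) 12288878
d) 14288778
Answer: b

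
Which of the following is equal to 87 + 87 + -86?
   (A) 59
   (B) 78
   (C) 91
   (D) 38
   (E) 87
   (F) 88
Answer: F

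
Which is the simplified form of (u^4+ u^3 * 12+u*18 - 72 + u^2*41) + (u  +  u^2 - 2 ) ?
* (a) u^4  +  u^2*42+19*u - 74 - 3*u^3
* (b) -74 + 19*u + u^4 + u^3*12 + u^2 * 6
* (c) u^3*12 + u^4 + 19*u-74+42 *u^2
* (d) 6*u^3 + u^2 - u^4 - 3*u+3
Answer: c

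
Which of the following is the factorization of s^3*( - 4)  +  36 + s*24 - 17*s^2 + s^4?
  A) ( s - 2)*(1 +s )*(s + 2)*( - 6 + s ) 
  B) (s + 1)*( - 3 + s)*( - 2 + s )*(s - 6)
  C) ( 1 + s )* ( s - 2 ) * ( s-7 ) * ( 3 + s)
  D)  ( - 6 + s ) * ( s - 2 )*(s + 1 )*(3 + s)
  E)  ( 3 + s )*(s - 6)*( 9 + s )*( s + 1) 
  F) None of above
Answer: D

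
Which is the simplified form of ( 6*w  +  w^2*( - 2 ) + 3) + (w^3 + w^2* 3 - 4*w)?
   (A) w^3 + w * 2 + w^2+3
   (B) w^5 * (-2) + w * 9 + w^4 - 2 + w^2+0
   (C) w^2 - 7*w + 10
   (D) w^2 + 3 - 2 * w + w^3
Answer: A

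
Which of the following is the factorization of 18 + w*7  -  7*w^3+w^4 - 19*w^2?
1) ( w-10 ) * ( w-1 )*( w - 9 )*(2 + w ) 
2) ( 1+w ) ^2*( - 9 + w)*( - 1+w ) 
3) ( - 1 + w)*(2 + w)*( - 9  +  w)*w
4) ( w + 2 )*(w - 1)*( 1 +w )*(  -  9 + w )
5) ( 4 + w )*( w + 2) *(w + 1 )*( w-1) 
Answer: 4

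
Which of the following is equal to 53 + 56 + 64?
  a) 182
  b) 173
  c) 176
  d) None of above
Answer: b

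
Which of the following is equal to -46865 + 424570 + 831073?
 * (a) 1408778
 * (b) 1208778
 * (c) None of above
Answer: b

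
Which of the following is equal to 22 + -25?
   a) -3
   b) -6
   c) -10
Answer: a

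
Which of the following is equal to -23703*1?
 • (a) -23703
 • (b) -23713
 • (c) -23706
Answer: a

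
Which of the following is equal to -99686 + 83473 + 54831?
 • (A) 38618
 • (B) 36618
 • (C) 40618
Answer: A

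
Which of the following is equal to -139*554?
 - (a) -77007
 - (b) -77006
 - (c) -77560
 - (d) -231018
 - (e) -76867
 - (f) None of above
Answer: b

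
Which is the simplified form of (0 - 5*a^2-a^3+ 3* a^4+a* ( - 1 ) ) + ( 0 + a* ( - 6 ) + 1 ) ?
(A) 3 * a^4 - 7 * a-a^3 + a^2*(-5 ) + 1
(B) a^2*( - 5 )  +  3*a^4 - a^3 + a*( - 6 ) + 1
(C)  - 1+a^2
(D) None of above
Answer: A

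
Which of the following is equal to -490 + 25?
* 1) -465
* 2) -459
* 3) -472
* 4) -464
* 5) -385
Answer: 1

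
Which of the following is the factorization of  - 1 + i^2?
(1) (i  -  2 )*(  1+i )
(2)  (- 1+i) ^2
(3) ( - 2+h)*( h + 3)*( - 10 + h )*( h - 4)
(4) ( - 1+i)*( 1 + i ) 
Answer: 4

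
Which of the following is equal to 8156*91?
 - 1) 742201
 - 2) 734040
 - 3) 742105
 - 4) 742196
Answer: 4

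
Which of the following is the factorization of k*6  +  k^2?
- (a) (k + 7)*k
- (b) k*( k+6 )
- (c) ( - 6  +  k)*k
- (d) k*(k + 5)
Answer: b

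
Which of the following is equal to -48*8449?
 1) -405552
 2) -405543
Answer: 1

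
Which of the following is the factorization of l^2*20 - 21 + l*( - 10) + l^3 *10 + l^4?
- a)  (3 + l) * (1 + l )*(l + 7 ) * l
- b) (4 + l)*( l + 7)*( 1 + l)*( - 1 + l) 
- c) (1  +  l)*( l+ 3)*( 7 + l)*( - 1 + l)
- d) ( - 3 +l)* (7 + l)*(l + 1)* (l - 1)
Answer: c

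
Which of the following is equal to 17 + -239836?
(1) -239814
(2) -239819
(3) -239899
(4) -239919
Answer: 2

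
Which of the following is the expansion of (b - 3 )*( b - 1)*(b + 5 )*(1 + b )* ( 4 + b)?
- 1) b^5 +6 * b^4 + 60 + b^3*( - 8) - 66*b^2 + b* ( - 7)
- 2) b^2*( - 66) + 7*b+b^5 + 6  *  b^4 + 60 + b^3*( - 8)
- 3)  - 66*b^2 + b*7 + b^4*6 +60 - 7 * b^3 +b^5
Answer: 2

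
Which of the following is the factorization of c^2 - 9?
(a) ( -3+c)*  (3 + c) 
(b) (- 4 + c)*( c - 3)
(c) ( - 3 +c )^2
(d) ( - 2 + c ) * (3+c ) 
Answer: a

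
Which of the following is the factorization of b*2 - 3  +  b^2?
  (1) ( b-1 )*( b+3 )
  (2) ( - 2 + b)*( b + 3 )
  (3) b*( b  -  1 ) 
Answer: 1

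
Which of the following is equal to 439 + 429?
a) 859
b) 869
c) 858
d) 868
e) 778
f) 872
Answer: d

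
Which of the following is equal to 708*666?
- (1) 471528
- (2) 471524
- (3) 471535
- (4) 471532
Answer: 1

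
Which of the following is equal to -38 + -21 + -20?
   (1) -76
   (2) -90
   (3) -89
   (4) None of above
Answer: 4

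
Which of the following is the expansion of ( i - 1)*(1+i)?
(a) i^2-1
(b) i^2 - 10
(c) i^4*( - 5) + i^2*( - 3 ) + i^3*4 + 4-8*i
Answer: a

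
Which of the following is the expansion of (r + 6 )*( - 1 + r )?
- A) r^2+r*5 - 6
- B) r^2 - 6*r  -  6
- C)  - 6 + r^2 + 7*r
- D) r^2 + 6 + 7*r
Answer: A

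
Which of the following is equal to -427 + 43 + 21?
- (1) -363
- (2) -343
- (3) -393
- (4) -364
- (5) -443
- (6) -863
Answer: 1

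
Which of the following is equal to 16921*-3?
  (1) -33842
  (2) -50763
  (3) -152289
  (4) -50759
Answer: 2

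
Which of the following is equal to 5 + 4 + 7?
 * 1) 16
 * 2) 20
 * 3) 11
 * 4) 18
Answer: 1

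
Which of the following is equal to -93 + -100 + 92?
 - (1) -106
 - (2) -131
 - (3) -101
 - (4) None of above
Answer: 3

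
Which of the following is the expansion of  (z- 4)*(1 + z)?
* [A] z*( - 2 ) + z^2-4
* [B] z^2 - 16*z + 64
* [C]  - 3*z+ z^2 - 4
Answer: C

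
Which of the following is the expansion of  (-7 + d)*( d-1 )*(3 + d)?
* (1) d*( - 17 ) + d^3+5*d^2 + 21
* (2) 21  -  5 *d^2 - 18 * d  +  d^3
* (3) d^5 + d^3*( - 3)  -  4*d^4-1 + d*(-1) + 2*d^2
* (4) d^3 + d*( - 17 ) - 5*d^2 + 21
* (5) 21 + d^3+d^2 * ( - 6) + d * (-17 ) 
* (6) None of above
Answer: 4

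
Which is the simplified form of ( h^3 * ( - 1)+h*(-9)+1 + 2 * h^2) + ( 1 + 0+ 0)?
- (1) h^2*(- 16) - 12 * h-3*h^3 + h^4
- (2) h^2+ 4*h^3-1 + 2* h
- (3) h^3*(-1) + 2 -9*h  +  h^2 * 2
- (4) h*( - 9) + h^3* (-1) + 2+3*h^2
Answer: 3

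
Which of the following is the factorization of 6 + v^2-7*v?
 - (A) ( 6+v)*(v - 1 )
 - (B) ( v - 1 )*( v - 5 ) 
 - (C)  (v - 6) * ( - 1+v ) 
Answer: C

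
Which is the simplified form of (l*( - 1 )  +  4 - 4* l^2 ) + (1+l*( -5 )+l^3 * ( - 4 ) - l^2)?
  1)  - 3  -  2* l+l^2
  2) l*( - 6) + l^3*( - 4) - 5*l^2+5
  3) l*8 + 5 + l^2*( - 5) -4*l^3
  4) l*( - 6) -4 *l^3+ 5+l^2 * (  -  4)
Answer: 2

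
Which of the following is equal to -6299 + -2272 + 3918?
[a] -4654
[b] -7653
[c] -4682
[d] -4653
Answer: d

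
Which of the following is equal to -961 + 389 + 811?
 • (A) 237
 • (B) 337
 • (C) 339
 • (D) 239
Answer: D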